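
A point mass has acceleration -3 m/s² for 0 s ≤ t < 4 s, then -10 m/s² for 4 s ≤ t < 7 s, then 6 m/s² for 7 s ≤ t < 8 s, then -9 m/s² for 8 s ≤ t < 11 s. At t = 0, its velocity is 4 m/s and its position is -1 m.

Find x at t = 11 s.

-249.5 m

On each constant-a segment, Δv = aΔt and Δx = v₀Δt + ½aΔt²; chain segment to segment.
0–4 s: v starts 4 m/s; Δx = 4·4 + ½·-3·4² = -8 m; v ends -8 m/s.
4–7 s: v starts -8 m/s; Δx = -8·3 + ½·-10·3² = -69 m; v ends -38 m/s.
7–8 s: v starts -38 m/s; Δx = -38·1 + ½·6·1² = -35 m; v ends -32 m/s.
8–11 s: v starts -32 m/s; Δx = -32·3 + ½·-9·3² = -136.5 m; v ends -59 m/s.
x(11) = -1 + Σ Δx = -249.5 m.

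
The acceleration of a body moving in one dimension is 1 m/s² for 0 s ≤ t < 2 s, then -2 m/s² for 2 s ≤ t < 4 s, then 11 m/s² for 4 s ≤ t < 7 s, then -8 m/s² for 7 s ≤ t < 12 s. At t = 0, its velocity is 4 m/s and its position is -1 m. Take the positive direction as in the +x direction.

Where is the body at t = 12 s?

147.5 m

On each constant-a segment, Δv = aΔt and Δx = v₀Δt + ½aΔt²; chain segment to segment.
0–2 s: v starts 4 m/s; Δx = 4·2 + ½·1·2² = 10 m; v ends 6 m/s.
2–4 s: v starts 6 m/s; Δx = 6·2 + ½·-2·2² = 8 m; v ends 2 m/s.
4–7 s: v starts 2 m/s; Δx = 2·3 + ½·11·3² = 55.5 m; v ends 35 m/s.
7–12 s: v starts 35 m/s; Δx = 35·5 + ½·-8·5² = 75 m; v ends -5 m/s.
x(12) = -1 + Σ Δx = 147.5 m.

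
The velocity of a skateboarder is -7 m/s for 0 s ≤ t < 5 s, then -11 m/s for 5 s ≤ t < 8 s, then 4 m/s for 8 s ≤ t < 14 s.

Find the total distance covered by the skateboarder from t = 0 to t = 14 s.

92 m

Total distance travelled is ∫|v| dt — sum the magnitudes of each area piece.
0–5 s: |-7| × 5 = 35 m
5–8 s: |-11| × 3 = 33 m
8–14 s: |4| × 6 = 24 m
Total distance = 92 m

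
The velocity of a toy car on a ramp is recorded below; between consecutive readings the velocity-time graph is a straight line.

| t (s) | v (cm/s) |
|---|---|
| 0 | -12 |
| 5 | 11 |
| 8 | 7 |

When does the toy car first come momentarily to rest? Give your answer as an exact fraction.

v changes sign on 0–5 s (from -12 to 11); the graph is linear there, so v = 0 at t = 0 + (12)·(5 − 0)/(11 − -12) = 60/23 s.

t = 60/23 s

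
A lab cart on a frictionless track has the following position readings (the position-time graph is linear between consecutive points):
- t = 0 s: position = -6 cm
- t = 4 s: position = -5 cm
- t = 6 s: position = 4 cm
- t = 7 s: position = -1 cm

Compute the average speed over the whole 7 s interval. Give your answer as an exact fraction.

Average speed = (total path length)/(elapsed time); on a piecewise-linear x-t graph the path length is Σ|Δx|.
0–4 s: |Δx| = |-5 − -6| = 1 cm
4–6 s: |Δx| = |4 − -5| = 9 cm
6–7 s: |Δx| = |-1 − 4| = 5 cm
Total path = 15 cm; average speed = 15/7 = 15/7 cm/s.

15/7 cm/s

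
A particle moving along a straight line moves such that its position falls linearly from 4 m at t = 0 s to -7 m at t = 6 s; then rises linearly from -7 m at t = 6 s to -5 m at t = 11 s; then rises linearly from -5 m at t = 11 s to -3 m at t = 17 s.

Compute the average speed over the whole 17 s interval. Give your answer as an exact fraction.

Average speed = (total path length)/(elapsed time); on a piecewise-linear x-t graph the path length is Σ|Δx|.
0–6 s: |Δx| = |-7 − 4| = 11 m
6–11 s: |Δx| = |-5 − -7| = 2 m
11–17 s: |Δx| = |-3 − -5| = 2 m
Total path = 15 m; average speed = 15/17 = 15/17 m/s.

15/17 m/s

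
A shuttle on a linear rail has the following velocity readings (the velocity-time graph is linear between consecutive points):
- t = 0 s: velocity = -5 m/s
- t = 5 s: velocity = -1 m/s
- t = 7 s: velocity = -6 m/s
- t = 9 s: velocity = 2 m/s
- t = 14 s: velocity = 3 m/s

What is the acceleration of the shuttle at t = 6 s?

Acceleration is the slope of the v-t graph on 5–7 s: (-6 − -1)/(7 − 5) = -2.5 m/s².

-2.5 m/s²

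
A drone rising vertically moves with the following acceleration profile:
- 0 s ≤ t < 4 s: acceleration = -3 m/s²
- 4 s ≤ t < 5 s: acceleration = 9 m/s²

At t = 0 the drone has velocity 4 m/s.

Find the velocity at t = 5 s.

Δv equals the area under the a-t graph; then v = v₀ + Δv.
0–4 s: -3 × 4 = -12 m/s
4–5 s: 9 × 1 = 9 m/s
Δv = -3 m/s, so v(5) = 4 + (-3) = 1 m/s.

1 m/s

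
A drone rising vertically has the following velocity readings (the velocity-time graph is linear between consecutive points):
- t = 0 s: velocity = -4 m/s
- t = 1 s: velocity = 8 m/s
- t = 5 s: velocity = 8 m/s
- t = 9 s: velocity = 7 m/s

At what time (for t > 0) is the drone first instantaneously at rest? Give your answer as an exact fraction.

t = 1/3 s

v changes sign on 0–1 s (from -4 to 8); the graph is linear there, so v = 0 at t = 0 + (4)·(1 − 0)/(8 − -4) = 1/3 s.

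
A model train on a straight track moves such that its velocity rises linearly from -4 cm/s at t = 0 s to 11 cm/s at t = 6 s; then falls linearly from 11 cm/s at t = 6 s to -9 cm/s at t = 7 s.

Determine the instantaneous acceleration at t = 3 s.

Acceleration is the slope of the v-t graph on 0–6 s: (11 − -4)/(6 − 0) = 2.5 cm/s².

2.5 cm/s²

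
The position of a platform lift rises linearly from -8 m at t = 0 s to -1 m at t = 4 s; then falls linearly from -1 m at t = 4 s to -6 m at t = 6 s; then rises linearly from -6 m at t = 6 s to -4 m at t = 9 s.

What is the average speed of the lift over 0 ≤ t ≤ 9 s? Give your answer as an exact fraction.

14/9 m/s

Average speed = (total path length)/(elapsed time); on a piecewise-linear x-t graph the path length is Σ|Δx|.
0–4 s: |Δx| = |-1 − -8| = 7 m
4–6 s: |Δx| = |-6 − -1| = 5 m
6–9 s: |Δx| = |-4 − -6| = 2 m
Total path = 14 m; average speed = 14/9 = 14/9 m/s.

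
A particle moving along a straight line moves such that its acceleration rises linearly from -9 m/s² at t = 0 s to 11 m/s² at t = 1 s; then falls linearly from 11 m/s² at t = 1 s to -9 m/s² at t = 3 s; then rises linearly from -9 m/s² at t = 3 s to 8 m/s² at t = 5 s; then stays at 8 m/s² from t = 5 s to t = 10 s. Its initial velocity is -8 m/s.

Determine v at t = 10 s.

Δv equals the area under the a-t graph; then v = v₀ + Δv.
0–1 s: ½(-9 + 11)(1) = 1 m/s
1–3 s: ½(11 + -9)(2) = 2 m/s
3–5 s: ½(-9 + 8)(2) = -1 m/s
5–10 s: 8 × 5 = 40 m/s
Δv = 42 m/s, so v(10) = -8 + (42) = 34 m/s.

34 m/s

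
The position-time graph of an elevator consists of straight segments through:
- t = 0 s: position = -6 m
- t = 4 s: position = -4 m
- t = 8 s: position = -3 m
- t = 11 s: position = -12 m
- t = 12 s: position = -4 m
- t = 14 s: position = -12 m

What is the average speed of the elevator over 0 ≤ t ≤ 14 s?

2 m/s

Average speed = (total path length)/(elapsed time); on a piecewise-linear x-t graph the path length is Σ|Δx|.
0–4 s: |Δx| = |-4 − -6| = 2 m
4–8 s: |Δx| = |-3 − -4| = 1 m
8–11 s: |Δx| = |-12 − -3| = 9 m
11–12 s: |Δx| = |-4 − -12| = 8 m
12–14 s: |Δx| = |-12 − -4| = 8 m
Total path = 28 m; average speed = 28/14 = 2 m/s.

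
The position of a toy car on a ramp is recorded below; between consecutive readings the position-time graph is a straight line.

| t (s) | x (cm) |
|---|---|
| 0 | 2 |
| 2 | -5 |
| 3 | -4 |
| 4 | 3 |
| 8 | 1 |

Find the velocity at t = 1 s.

-3.5 cm/s

Velocity is the slope of the x-t graph on 0–2 s: (-5 − 2)/(2 − 0) = -3.5 cm/s.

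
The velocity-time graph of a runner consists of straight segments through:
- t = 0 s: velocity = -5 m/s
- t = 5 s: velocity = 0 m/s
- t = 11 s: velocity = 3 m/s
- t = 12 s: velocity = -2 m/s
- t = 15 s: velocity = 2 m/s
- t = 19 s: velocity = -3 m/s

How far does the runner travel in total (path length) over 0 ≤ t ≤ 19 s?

Distance (not displacement) is the total path length: add the absolute areas under v-t.
0–5 s: |½(-5 + 0)(5)| = 12.5 m
5–11 s: |½(0 + 3)(6)| = 9 m
11–12 s: v = 0 at t = 11.6 s; triangle areas 0.9 + 0.4 = 1.3 m
12–15 s: v = 0 at t = 13.5 s; triangle areas 1.5 + 1.5 = 3 m
15–19 s: v = 0 at t = 16.6 s; triangle areas 1.6 + 3.6 = 5.2 m
Total distance = 31 m

31 m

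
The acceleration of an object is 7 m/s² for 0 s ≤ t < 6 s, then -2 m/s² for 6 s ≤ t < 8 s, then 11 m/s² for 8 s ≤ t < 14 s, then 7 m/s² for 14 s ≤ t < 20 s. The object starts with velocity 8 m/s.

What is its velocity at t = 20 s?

154 m/s

Δv equals the area under the a-t graph; then v = v₀ + Δv.
0–6 s: 7 × 6 = 42 m/s
6–8 s: -2 × 2 = -4 m/s
8–14 s: 11 × 6 = 66 m/s
14–20 s: 7 × 6 = 42 m/s
Δv = 146 m/s, so v(20) = 8 + (146) = 154 m/s.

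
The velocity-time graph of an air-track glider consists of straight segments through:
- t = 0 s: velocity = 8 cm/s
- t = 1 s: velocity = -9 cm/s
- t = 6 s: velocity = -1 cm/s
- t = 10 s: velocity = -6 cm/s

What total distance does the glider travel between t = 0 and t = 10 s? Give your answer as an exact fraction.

Distance (not displacement) is the total path length: add the absolute areas under v-t.
0–1 s: v = 0 at t = 8/17 s; triangle areas 32/17 + 81/34 = 145/34 cm
1–6 s: |½(-9 + -1)(5)| = 25 cm
6–10 s: |½(-1 + -6)(4)| = 14 cm
Total distance = 1471/34 cm

1471/34 cm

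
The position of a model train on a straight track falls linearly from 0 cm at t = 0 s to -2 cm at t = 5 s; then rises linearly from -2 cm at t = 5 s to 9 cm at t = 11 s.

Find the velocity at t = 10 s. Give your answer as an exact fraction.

Velocity is the slope of the x-t graph on 5–11 s: (9 − -2)/(11 − 5) = 11/6 cm/s.

11/6 cm/s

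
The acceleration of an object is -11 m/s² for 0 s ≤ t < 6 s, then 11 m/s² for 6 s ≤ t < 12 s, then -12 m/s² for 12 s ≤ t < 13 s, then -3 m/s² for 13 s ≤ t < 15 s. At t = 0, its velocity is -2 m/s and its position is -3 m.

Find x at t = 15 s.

On each constant-a segment, Δv = aΔt and Δx = v₀Δt + ½aΔt²; chain segment to segment.
0–6 s: v starts -2 m/s; Δx = -2·6 + ½·-11·6² = -210 m; v ends -68 m/s.
6–12 s: v starts -68 m/s; Δx = -68·6 + ½·11·6² = -210 m; v ends -2 m/s.
12–13 s: v starts -2 m/s; Δx = -2·1 + ½·-12·1² = -8 m; v ends -14 m/s.
13–15 s: v starts -14 m/s; Δx = -14·2 + ½·-3·2² = -34 m; v ends -20 m/s.
x(15) = -3 + Σ Δx = -465 m.

-465 m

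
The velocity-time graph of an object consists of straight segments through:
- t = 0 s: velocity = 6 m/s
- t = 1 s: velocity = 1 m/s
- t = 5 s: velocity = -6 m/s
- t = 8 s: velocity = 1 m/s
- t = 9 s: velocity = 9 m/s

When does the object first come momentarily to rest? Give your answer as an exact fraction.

v changes sign on 1–5 s (from 1 to -6); the graph is linear there, so v = 0 at t = 1 + (-1)·(5 − 1)/(-6 − 1) = 11/7 s.

t = 11/7 s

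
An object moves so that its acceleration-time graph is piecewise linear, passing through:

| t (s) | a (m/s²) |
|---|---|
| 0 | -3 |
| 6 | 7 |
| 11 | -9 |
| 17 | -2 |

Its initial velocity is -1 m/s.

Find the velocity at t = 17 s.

-27 m/s

Δv equals the area under the a-t graph; then v = v₀ + Δv.
0–6 s: ½(-3 + 7)(6) = 12 m/s
6–11 s: ½(7 + -9)(5) = -5 m/s
11–17 s: ½(-9 + -2)(6) = -33 m/s
Δv = -26 m/s, so v(17) = -1 + (-26) = -27 m/s.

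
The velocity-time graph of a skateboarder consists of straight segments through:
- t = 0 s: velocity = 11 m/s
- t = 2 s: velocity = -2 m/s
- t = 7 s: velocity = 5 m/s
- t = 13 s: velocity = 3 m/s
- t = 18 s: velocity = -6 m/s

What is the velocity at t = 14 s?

On 13–18 s the graph is linear from 3 to -6 m/s: v(14) = 3 + (-6 − 3)·(14 − 13)/(18 − 13) = 1.2 m/s.

1.2 m/s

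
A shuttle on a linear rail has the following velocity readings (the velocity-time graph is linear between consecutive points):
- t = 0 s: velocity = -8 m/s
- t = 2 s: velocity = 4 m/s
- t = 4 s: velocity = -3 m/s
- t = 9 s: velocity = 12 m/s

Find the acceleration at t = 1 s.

6 m/s²

Acceleration is the slope of the v-t graph on 0–2 s: (4 − -8)/(2 − 0) = 6 m/s².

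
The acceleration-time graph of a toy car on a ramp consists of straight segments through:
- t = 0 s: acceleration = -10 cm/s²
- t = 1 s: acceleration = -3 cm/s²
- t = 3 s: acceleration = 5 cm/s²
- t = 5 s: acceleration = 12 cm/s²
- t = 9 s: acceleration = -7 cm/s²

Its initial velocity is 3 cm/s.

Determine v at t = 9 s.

25.5 cm/s

Δv equals the area under the a-t graph; then v = v₀ + Δv.
0–1 s: ½(-10 + -3)(1) = -6.5 cm/s
1–3 s: ½(-3 + 5)(2) = 2 cm/s
3–5 s: ½(5 + 12)(2) = 17 cm/s
5–9 s: ½(12 + -7)(4) = 10 cm/s
Δv = 22.5 cm/s, so v(9) = 3 + (22.5) = 25.5 cm/s.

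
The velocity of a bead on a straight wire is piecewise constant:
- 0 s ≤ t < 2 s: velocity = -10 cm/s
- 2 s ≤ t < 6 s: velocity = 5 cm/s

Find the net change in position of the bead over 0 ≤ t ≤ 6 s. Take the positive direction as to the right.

Displacement is the signed area under the v-t curve.
0–2 s: -10 × 2 = -20 cm
2–6 s: 5 × 4 = 20 cm
Net displacement = 0 cm

0 cm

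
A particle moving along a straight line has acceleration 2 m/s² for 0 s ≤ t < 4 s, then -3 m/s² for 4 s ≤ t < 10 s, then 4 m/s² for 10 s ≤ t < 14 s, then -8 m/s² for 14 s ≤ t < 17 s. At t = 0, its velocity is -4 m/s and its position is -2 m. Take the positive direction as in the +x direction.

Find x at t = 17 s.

-86 m

On each constant-a segment, Δv = aΔt and Δx = v₀Δt + ½aΔt²; chain segment to segment.
0–4 s: v starts -4 m/s; Δx = -4·4 + ½·2·4² = 0 m; v ends 4 m/s.
4–10 s: v starts 4 m/s; Δx = 4·6 + ½·-3·6² = -30 m; v ends -14 m/s.
10–14 s: v starts -14 m/s; Δx = -14·4 + ½·4·4² = -24 m; v ends 2 m/s.
14–17 s: v starts 2 m/s; Δx = 2·3 + ½·-8·3² = -30 m; v ends -22 m/s.
x(17) = -2 + Σ Δx = -86 m.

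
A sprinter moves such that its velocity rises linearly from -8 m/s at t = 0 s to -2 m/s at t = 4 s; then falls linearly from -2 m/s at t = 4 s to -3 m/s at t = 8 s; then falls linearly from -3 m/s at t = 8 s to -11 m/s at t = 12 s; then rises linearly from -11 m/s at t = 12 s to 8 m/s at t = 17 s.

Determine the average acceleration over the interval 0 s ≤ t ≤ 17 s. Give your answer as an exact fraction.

Average acceleration = Δv/Δt = (8 − -8)/(17 − 0) = 16/17 m/s².

16/17 m/s²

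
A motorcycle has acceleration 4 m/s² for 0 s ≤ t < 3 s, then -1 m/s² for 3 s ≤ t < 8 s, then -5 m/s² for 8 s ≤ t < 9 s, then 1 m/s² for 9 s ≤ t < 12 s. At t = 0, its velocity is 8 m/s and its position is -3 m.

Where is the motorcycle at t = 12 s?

173.5 m

On each constant-a segment, Δv = aΔt and Δx = v₀Δt + ½aΔt²; chain segment to segment.
0–3 s: v starts 8 m/s; Δx = 8·3 + ½·4·3² = 42 m; v ends 20 m/s.
3–8 s: v starts 20 m/s; Δx = 20·5 + ½·-1·5² = 87.5 m; v ends 15 m/s.
8–9 s: v starts 15 m/s; Δx = 15·1 + ½·-5·1² = 12.5 m; v ends 10 m/s.
9–12 s: v starts 10 m/s; Δx = 10·3 + ½·1·3² = 34.5 m; v ends 13 m/s.
x(12) = -3 + Σ Δx = 173.5 m.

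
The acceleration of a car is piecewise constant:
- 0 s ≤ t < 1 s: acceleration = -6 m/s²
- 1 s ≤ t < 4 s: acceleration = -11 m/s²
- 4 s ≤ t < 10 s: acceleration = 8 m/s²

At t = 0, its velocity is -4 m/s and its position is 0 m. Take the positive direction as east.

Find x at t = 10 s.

-200.5 m

On each constant-a segment, Δv = aΔt and Δx = v₀Δt + ½aΔt²; chain segment to segment.
0–1 s: v starts -4 m/s; Δx = -4·1 + ½·-6·1² = -7 m; v ends -10 m/s.
1–4 s: v starts -10 m/s; Δx = -10·3 + ½·-11·3² = -79.5 m; v ends -43 m/s.
4–10 s: v starts -43 m/s; Δx = -43·6 + ½·8·6² = -114 m; v ends 5 m/s.
x(10) = 0 + Σ Δx = -200.5 m.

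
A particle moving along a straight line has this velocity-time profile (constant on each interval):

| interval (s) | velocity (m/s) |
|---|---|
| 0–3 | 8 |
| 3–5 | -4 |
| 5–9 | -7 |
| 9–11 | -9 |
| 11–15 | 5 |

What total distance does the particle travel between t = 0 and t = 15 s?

98 m

Total distance travelled is ∫|v| dt — sum the magnitudes of each area piece.
0–3 s: |8| × 3 = 24 m
3–5 s: |-4| × 2 = 8 m
5–9 s: |-7| × 4 = 28 m
9–11 s: |-9| × 2 = 18 m
11–15 s: |5| × 4 = 20 m
Total distance = 98 m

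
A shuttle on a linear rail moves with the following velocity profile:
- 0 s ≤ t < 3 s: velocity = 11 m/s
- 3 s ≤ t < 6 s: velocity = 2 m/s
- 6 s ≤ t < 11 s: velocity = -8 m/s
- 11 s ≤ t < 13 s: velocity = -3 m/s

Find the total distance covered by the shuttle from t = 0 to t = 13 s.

85 m

Total distance travelled is ∫|v| dt — sum the magnitudes of each area piece.
0–3 s: |11| × 3 = 33 m
3–6 s: |2| × 3 = 6 m
6–11 s: |-8| × 5 = 40 m
11–13 s: |-3| × 2 = 6 m
Total distance = 85 m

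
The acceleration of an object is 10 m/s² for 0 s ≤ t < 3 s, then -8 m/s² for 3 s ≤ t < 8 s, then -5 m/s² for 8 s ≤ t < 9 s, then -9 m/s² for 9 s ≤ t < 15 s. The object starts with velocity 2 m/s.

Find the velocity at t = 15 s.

Δv equals the area under the a-t graph; then v = v₀ + Δv.
0–3 s: 10 × 3 = 30 m/s
3–8 s: -8 × 5 = -40 m/s
8–9 s: -5 × 1 = -5 m/s
9–15 s: -9 × 6 = -54 m/s
Δv = -69 m/s, so v(15) = 2 + (-69) = -67 m/s.

-67 m/s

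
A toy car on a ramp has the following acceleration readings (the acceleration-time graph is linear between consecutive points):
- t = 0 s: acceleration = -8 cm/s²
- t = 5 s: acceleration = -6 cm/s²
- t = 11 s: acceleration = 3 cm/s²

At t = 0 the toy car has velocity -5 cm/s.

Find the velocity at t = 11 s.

-49 cm/s

Δv equals the area under the a-t graph; then v = v₀ + Δv.
0–5 s: ½(-8 + -6)(5) = -35 cm/s
5–11 s: ½(-6 + 3)(6) = -9 cm/s
Δv = -44 cm/s, so v(11) = -5 + (-44) = -49 cm/s.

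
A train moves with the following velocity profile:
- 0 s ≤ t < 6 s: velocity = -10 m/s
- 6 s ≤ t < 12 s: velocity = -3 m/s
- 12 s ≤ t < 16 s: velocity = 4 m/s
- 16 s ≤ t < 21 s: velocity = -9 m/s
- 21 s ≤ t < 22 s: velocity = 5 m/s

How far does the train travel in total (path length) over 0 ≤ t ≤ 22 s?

Total distance travelled is ∫|v| dt — sum the magnitudes of each area piece.
0–6 s: |-10| × 6 = 60 m
6–12 s: |-3| × 6 = 18 m
12–16 s: |4| × 4 = 16 m
16–21 s: |-9| × 5 = 45 m
21–22 s: |5| × 1 = 5 m
Total distance = 144 m

144 m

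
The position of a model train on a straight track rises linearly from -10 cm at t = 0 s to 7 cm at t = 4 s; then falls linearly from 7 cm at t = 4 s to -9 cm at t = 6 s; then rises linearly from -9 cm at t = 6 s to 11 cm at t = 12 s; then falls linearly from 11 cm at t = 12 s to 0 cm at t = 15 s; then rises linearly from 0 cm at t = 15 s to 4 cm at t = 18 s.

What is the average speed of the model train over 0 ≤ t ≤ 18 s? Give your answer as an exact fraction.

34/9 cm/s

Average speed = (total path length)/(elapsed time); on a piecewise-linear x-t graph the path length is Σ|Δx|.
0–4 s: |Δx| = |7 − -10| = 17 cm
4–6 s: |Δx| = |-9 − 7| = 16 cm
6–12 s: |Δx| = |11 − -9| = 20 cm
12–15 s: |Δx| = |0 − 11| = 11 cm
15–18 s: |Δx| = |4 − 0| = 4 cm
Total path = 68 cm; average speed = 68/18 = 34/9 cm/s.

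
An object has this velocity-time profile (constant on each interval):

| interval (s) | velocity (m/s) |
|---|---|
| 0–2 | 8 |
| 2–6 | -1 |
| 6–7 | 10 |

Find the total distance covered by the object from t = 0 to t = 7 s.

Distance (not displacement) is the total path length: add the absolute areas under v-t.
0–2 s: |8| × 2 = 16 m
2–6 s: |-1| × 4 = 4 m
6–7 s: |10| × 1 = 10 m
Total distance = 30 m

30 m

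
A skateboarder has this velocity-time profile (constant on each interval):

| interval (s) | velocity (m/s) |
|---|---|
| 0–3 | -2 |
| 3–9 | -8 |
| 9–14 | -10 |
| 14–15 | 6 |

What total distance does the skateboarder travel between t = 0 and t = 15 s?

110 m

Distance (not displacement) is the total path length: add the absolute areas under v-t.
0–3 s: |-2| × 3 = 6 m
3–9 s: |-8| × 6 = 48 m
9–14 s: |-10| × 5 = 50 m
14–15 s: |6| × 1 = 6 m
Total distance = 110 m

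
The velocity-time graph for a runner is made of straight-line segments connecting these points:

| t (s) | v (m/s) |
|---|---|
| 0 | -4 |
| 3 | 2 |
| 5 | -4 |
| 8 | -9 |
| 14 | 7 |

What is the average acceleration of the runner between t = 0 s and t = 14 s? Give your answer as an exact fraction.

Average acceleration = Δv/Δt = (7 − -4)/(14 − 0) = 11/14 m/s².

11/14 m/s²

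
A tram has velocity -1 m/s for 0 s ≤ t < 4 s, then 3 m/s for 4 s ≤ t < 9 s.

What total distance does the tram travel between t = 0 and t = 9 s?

19 m

Total distance travelled is ∫|v| dt — sum the magnitudes of each area piece.
0–4 s: |-1| × 4 = 4 m
4–9 s: |3| × 5 = 15 m
Total distance = 19 m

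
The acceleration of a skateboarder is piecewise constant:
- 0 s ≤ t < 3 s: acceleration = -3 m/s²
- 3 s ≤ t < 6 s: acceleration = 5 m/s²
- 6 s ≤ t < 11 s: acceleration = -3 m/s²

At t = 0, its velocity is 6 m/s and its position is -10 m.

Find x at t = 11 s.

On each constant-a segment, Δv = aΔt and Δx = v₀Δt + ½aΔt²; chain segment to segment.
0–3 s: v starts 6 m/s; Δx = 6·3 + ½·-3·3² = 4.5 m; v ends -3 m/s.
3–6 s: v starts -3 m/s; Δx = -3·3 + ½·5·3² = 13.5 m; v ends 12 m/s.
6–11 s: v starts 12 m/s; Δx = 12·5 + ½·-3·5² = 22.5 m; v ends -3 m/s.
x(11) = -10 + Σ Δx = 30.5 m.

30.5 m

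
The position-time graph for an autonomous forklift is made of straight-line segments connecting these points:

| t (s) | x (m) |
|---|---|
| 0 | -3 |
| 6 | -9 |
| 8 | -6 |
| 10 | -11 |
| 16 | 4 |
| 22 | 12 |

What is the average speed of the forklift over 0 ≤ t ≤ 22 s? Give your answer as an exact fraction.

37/22 m/s

Average speed = (total path length)/(elapsed time); on a piecewise-linear x-t graph the path length is Σ|Δx|.
0–6 s: |Δx| = |-9 − -3| = 6 m
6–8 s: |Δx| = |-6 − -9| = 3 m
8–10 s: |Δx| = |-11 − -6| = 5 m
10–16 s: |Δx| = |4 − -11| = 15 m
16–22 s: |Δx| = |12 − 4| = 8 m
Total path = 37 m; average speed = 37/22 = 37/22 m/s.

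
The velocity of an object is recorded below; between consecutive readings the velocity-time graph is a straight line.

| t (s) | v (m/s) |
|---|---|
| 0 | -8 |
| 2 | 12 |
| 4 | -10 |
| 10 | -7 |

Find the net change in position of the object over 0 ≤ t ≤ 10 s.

Net displacement equals the area under the velocity-time graph (areas below the axis count negative).
0–2 s: ½(-8 + 12)(2) = 4 m
2–4 s: ½(12 + -10)(2) = 2 m
4–10 s: ½(-10 + -7)(6) = -51 m
Net displacement = -45 m

-45 m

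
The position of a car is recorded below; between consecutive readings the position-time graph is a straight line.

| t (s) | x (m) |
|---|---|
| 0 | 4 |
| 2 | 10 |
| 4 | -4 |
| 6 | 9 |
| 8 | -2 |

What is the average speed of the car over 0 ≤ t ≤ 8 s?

5.5 m/s

Average speed = (total path length)/(elapsed time); on a piecewise-linear x-t graph the path length is Σ|Δx|.
0–2 s: |Δx| = |10 − 4| = 6 m
2–4 s: |Δx| = |-4 − 10| = 14 m
4–6 s: |Δx| = |9 − -4| = 13 m
6–8 s: |Δx| = |-2 − 9| = 11 m
Total path = 44 m; average speed = 44/8 = 5.5 m/s.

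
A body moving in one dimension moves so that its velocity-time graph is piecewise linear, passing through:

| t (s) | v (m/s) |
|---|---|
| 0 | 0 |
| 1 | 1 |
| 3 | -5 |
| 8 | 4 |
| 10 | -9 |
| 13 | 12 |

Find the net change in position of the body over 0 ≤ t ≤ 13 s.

-6.5 m

Displacement is the signed area under the v-t curve.
0–1 s: ½(0 + 1)(1) = 0.5 m
1–3 s: ½(1 + -5)(2) = -4 m
3–8 s: ½(-5 + 4)(5) = -2.5 m
8–10 s: ½(4 + -9)(2) = -5 m
10–13 s: ½(-9 + 12)(3) = 4.5 m
Net displacement = -6.5 m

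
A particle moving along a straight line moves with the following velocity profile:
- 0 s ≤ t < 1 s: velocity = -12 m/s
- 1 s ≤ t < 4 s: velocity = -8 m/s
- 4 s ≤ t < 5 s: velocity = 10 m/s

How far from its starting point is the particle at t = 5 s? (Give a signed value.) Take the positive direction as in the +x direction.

-26 m

Displacement is the signed area under the v-t curve.
0–1 s: -12 × 1 = -12 m
1–4 s: -8 × 3 = -24 m
4–5 s: 10 × 1 = 10 m
Net displacement = -26 m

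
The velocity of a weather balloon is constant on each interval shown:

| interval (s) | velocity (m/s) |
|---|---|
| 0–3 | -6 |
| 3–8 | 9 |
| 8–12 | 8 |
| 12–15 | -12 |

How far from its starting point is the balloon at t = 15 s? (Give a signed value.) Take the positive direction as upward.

Net displacement equals the area under the velocity-time graph (areas below the axis count negative).
0–3 s: -6 × 3 = -18 m
3–8 s: 9 × 5 = 45 m
8–12 s: 8 × 4 = 32 m
12–15 s: -12 × 3 = -36 m
Net displacement = 23 m

23 m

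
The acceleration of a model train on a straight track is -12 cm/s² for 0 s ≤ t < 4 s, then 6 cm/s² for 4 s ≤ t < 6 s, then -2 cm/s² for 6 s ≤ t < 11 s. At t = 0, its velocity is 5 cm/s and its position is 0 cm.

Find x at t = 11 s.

-330 cm

On each constant-a segment, Δv = aΔt and Δx = v₀Δt + ½aΔt²; chain segment to segment.
0–4 s: v starts 5 cm/s; Δx = 5·4 + ½·-12·4² = -76 cm; v ends -43 cm/s.
4–6 s: v starts -43 cm/s; Δx = -43·2 + ½·6·2² = -74 cm; v ends -31 cm/s.
6–11 s: v starts -31 cm/s; Δx = -31·5 + ½·-2·5² = -180 cm; v ends -41 cm/s.
x(11) = 0 + Σ Δx = -330 cm.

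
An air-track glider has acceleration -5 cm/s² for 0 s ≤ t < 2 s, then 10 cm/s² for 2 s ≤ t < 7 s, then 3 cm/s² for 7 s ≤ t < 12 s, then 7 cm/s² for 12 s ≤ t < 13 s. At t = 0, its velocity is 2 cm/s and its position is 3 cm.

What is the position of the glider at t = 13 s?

390 cm

On each constant-a segment, Δv = aΔt and Δx = v₀Δt + ½aΔt²; chain segment to segment.
0–2 s: v starts 2 cm/s; Δx = 2·2 + ½·-5·2² = -6 cm; v ends -8 cm/s.
2–7 s: v starts -8 cm/s; Δx = -8·5 + ½·10·5² = 85 cm; v ends 42 cm/s.
7–12 s: v starts 42 cm/s; Δx = 42·5 + ½·3·5² = 247.5 cm; v ends 57 cm/s.
12–13 s: v starts 57 cm/s; Δx = 57·1 + ½·7·1² = 60.5 cm; v ends 64 cm/s.
x(13) = 3 + Σ Δx = 390 cm.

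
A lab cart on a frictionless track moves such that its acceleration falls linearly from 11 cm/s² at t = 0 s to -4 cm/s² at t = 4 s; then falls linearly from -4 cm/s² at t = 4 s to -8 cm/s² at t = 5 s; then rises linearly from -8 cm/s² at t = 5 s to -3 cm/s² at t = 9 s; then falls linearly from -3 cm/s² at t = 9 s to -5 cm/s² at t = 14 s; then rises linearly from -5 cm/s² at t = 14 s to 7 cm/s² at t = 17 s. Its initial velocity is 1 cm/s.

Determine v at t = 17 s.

Δv equals the area under the a-t graph; then v = v₀ + Δv.
0–4 s: ½(11 + -4)(4) = 14 cm/s
4–5 s: ½(-4 + -8)(1) = -6 cm/s
5–9 s: ½(-8 + -3)(4) = -22 cm/s
9–14 s: ½(-3 + -5)(5) = -20 cm/s
14–17 s: ½(-5 + 7)(3) = 3 cm/s
Δv = -31 cm/s, so v(17) = 1 + (-31) = -30 cm/s.

-30 cm/s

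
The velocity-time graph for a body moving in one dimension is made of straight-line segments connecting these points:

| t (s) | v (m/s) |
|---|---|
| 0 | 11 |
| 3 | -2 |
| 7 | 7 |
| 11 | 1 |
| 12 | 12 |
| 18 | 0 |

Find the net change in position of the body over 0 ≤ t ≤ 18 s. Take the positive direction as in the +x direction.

Displacement is the signed area under the v-t curve.
0–3 s: ½(11 + -2)(3) = 13.5 m
3–7 s: ½(-2 + 7)(4) = 10 m
7–11 s: ½(7 + 1)(4) = 16 m
11–12 s: ½(1 + 12)(1) = 6.5 m
12–18 s: ½(12 + 0)(6) = 36 m
Net displacement = 82 m

82 m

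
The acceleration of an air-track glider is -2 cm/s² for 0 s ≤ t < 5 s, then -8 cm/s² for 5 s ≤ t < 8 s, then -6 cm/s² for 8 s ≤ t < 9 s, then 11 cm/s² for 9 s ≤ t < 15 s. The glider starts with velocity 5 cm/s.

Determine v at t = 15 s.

31 cm/s

Δv equals the area under the a-t graph; then v = v₀ + Δv.
0–5 s: -2 × 5 = -10 cm/s
5–8 s: -8 × 3 = -24 cm/s
8–9 s: -6 × 1 = -6 cm/s
9–15 s: 11 × 6 = 66 cm/s
Δv = 26 cm/s, so v(15) = 5 + (26) = 31 cm/s.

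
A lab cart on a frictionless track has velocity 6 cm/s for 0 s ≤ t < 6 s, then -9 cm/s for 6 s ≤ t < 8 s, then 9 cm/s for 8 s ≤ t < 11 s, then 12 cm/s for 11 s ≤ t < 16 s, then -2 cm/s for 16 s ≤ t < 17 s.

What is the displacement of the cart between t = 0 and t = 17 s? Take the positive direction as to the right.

103 cm

Displacement is the signed area under the v-t curve.
0–6 s: 6 × 6 = 36 cm
6–8 s: -9 × 2 = -18 cm
8–11 s: 9 × 3 = 27 cm
11–16 s: 12 × 5 = 60 cm
16–17 s: -2 × 1 = -2 cm
Net displacement = 103 cm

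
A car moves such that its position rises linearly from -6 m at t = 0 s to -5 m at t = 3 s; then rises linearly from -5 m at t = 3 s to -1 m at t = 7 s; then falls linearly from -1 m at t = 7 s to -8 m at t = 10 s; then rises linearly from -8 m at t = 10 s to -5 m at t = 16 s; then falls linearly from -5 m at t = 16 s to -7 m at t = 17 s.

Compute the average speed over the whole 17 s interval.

Average speed = (total path length)/(elapsed time); on a piecewise-linear x-t graph the path length is Σ|Δx|.
0–3 s: |Δx| = |-5 − -6| = 1 m
3–7 s: |Δx| = |-1 − -5| = 4 m
7–10 s: |Δx| = |-8 − -1| = 7 m
10–16 s: |Δx| = |-5 − -8| = 3 m
16–17 s: |Δx| = |-7 − -5| = 2 m
Total path = 17 m; average speed = 17/17 = 1 m/s.

1 m/s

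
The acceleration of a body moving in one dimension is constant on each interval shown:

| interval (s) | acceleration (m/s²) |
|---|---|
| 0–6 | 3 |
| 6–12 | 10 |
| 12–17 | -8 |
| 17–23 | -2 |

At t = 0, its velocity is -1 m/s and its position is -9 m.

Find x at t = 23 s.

On each constant-a segment, Δv = aΔt and Δx = v₀Δt + ½aΔt²; chain segment to segment.
0–6 s: v starts -1 m/s; Δx = -1·6 + ½·3·6² = 48 m; v ends 17 m/s.
6–12 s: v starts 17 m/s; Δx = 17·6 + ½·10·6² = 282 m; v ends 77 m/s.
12–17 s: v starts 77 m/s; Δx = 77·5 + ½·-8·5² = 285 m; v ends 37 m/s.
17–23 s: v starts 37 m/s; Δx = 37·6 + ½·-2·6² = 186 m; v ends 25 m/s.
x(23) = -9 + Σ Δx = 792 m.

792 m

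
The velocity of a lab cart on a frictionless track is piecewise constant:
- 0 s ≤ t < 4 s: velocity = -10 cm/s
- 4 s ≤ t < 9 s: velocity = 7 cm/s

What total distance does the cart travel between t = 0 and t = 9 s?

75 cm

Distance (not displacement) is the total path length: add the absolute areas under v-t.
0–4 s: |-10| × 4 = 40 cm
4–9 s: |7| × 5 = 35 cm
Total distance = 75 cm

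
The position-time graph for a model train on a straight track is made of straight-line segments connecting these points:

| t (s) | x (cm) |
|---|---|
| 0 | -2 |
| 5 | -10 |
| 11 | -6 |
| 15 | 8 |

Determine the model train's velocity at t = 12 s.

3.5 cm/s

Velocity is the slope of the x-t graph on 11–15 s: (8 − -6)/(15 − 11) = 3.5 cm/s.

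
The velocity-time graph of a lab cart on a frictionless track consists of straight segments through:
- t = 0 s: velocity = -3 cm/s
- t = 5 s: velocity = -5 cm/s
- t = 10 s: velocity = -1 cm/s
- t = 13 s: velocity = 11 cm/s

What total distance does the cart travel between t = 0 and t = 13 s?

Total distance travelled is ∫|v| dt — sum the magnitudes of each area piece.
0–5 s: |½(-3 + -5)(5)| = 20 cm
5–10 s: |½(-5 + -1)(5)| = 15 cm
10–13 s: v = 0 at t = 10.25 s; triangle areas 0.125 + 15.125 = 15.25 cm
Total distance = 50.25 cm

50.25 cm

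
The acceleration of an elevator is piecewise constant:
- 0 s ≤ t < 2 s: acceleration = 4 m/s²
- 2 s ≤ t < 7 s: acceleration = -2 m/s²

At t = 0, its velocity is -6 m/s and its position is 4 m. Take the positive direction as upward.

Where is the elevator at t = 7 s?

On each constant-a segment, Δv = aΔt and Δx = v₀Δt + ½aΔt²; chain segment to segment.
0–2 s: v starts -6 m/s; Δx = -6·2 + ½·4·2² = -4 m; v ends 2 m/s.
2–7 s: v starts 2 m/s; Δx = 2·5 + ½·-2·5² = -15 m; v ends -8 m/s.
x(7) = 4 + Σ Δx = -15 m.

-15 m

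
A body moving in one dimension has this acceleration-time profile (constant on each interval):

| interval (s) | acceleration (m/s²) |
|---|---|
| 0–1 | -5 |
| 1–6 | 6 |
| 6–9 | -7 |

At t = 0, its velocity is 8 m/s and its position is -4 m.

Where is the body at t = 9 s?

159 m

On each constant-a segment, Δv = aΔt and Δx = v₀Δt + ½aΔt²; chain segment to segment.
0–1 s: v starts 8 m/s; Δx = 8·1 + ½·-5·1² = 5.5 m; v ends 3 m/s.
1–6 s: v starts 3 m/s; Δx = 3·5 + ½·6·5² = 90 m; v ends 33 m/s.
6–9 s: v starts 33 m/s; Δx = 33·3 + ½·-7·3² = 67.5 m; v ends 12 m/s.
x(9) = -4 + Σ Δx = 159 m.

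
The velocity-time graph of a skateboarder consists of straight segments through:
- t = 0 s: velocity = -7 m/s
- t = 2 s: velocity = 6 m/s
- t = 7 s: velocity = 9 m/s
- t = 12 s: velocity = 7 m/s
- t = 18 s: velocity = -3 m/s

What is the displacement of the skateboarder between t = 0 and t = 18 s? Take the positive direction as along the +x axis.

Net displacement equals the area under the velocity-time graph (areas below the axis count negative).
0–2 s: ½(-7 + 6)(2) = -1 m
2–7 s: ½(6 + 9)(5) = 37.5 m
7–12 s: ½(9 + 7)(5) = 40 m
12–18 s: ½(7 + -3)(6) = 12 m
Net displacement = 88.5 m

88.5 m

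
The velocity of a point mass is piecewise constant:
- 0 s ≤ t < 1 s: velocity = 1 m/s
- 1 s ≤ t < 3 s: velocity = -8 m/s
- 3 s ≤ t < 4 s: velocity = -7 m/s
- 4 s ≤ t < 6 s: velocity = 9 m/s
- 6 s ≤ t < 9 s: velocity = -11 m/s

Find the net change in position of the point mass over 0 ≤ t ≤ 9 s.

-37 m

Displacement is the signed area under the v-t curve.
0–1 s: 1 × 1 = 1 m
1–3 s: -8 × 2 = -16 m
3–4 s: -7 × 1 = -7 m
4–6 s: 9 × 2 = 18 m
6–9 s: -11 × 3 = -33 m
Net displacement = -37 m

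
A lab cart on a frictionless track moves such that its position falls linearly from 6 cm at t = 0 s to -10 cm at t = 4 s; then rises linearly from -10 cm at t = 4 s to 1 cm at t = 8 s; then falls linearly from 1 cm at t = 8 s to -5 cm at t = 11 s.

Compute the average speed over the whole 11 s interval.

3 cm/s

Average speed = (total path length)/(elapsed time); on a piecewise-linear x-t graph the path length is Σ|Δx|.
0–4 s: |Δx| = |-10 − 6| = 16 cm
4–8 s: |Δx| = |1 − -10| = 11 cm
8–11 s: |Δx| = |-5 − 1| = 6 cm
Total path = 33 cm; average speed = 33/11 = 3 cm/s.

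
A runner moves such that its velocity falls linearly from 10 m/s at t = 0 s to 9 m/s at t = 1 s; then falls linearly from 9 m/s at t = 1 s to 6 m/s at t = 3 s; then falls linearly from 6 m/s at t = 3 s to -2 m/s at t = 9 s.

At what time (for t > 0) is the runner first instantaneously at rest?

v changes sign on 3–9 s (from 6 to -2); the graph is linear there, so v = 0 at t = 3 + (-6)·(9 − 3)/(-2 − 6) = 7.5 s.

t = 7.5 s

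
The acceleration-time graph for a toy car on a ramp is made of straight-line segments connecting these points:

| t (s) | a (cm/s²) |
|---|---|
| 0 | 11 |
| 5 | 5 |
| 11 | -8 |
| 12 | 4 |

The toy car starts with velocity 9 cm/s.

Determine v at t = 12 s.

38 cm/s

Δv equals the area under the a-t graph; then v = v₀ + Δv.
0–5 s: ½(11 + 5)(5) = 40 cm/s
5–11 s: ½(5 + -8)(6) = -9 cm/s
11–12 s: ½(-8 + 4)(1) = -2 cm/s
Δv = 29 cm/s, so v(12) = 9 + (29) = 38 cm/s.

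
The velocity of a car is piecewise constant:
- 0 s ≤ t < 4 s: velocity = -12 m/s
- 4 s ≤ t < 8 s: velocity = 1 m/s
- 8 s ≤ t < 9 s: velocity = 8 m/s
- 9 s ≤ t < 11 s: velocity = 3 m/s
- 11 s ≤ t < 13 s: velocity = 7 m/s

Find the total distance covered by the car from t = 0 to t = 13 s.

80 m

Distance (not displacement) is the total path length: add the absolute areas under v-t.
0–4 s: |-12| × 4 = 48 m
4–8 s: |1| × 4 = 4 m
8–9 s: |8| × 1 = 8 m
9–11 s: |3| × 2 = 6 m
11–13 s: |7| × 2 = 14 m
Total distance = 80 m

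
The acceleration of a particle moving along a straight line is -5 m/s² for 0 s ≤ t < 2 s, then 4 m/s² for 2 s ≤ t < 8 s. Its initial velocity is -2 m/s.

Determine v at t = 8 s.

Δv equals the area under the a-t graph; then v = v₀ + Δv.
0–2 s: -5 × 2 = -10 m/s
2–8 s: 4 × 6 = 24 m/s
Δv = 14 m/s, so v(8) = -2 + (14) = 12 m/s.

12 m/s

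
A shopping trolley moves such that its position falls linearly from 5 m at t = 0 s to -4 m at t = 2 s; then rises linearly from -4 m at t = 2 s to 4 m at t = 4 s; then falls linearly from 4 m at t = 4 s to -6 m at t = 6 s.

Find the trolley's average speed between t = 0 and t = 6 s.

Average speed = (total path length)/(elapsed time); on a piecewise-linear x-t graph the path length is Σ|Δx|.
0–2 s: |Δx| = |-4 − 5| = 9 m
2–4 s: |Δx| = |4 − -4| = 8 m
4–6 s: |Δx| = |-6 − 4| = 10 m
Total path = 27 m; average speed = 27/6 = 4.5 m/s.

4.5 m/s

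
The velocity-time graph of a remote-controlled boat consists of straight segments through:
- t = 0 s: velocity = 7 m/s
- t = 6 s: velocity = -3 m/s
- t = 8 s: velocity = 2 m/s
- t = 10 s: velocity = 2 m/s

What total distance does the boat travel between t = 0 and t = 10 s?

24 m

Distance (not displacement) is the total path length: add the absolute areas under v-t.
0–6 s: v = 0 at t = 4.2 s; triangle areas 14.7 + 2.7 = 17.4 m
6–8 s: v = 0 at t = 7.2 s; triangle areas 1.8 + 0.8 = 2.6 m
8–10 s: |2| × 2 = 4 m
Total distance = 24 m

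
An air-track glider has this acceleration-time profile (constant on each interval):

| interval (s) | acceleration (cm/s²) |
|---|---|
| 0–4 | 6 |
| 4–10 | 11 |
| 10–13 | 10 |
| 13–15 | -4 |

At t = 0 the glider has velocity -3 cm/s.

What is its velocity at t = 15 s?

109 cm/s

Δv equals the area under the a-t graph; then v = v₀ + Δv.
0–4 s: 6 × 4 = 24 cm/s
4–10 s: 11 × 6 = 66 cm/s
10–13 s: 10 × 3 = 30 cm/s
13–15 s: -4 × 2 = -8 cm/s
Δv = 112 cm/s, so v(15) = -3 + (112) = 109 cm/s.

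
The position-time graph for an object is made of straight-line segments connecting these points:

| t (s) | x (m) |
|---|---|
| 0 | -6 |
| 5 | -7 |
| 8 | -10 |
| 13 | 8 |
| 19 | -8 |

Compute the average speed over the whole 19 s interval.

2 m/s

Average speed = (total path length)/(elapsed time); on a piecewise-linear x-t graph the path length is Σ|Δx|.
0–5 s: |Δx| = |-7 − -6| = 1 m
5–8 s: |Δx| = |-10 − -7| = 3 m
8–13 s: |Δx| = |8 − -10| = 18 m
13–19 s: |Δx| = |-8 − 8| = 16 m
Total path = 38 m; average speed = 38/19 = 2 m/s.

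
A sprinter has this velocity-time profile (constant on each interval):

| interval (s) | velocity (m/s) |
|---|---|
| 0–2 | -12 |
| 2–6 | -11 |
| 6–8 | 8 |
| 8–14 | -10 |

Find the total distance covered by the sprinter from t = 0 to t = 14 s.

Total distance travelled is ∫|v| dt — sum the magnitudes of each area piece.
0–2 s: |-12| × 2 = 24 m
2–6 s: |-11| × 4 = 44 m
6–8 s: |8| × 2 = 16 m
8–14 s: |-10| × 6 = 60 m
Total distance = 144 m

144 m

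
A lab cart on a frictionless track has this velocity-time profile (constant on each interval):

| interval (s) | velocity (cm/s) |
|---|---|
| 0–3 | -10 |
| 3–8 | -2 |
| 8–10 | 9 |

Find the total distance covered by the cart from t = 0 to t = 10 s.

Total distance travelled is ∫|v| dt — sum the magnitudes of each area piece.
0–3 s: |-10| × 3 = 30 cm
3–8 s: |-2| × 5 = 10 cm
8–10 s: |9| × 2 = 18 cm
Total distance = 58 cm

58 cm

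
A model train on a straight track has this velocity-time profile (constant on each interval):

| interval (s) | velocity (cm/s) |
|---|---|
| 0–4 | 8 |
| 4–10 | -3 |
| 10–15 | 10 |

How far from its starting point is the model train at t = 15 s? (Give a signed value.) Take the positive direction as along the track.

64 cm

Displacement is the signed area under the v-t curve.
0–4 s: 8 × 4 = 32 cm
4–10 s: -3 × 6 = -18 cm
10–15 s: 10 × 5 = 50 cm
Net displacement = 64 cm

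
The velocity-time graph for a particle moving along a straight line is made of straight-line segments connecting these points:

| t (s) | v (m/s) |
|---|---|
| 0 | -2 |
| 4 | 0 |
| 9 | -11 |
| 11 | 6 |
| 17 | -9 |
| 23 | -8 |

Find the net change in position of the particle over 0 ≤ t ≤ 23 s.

-96.5 m

Net displacement equals the area under the velocity-time graph (areas below the axis count negative).
0–4 s: ½(-2 + 0)(4) = -4 m
4–9 s: ½(0 + -11)(5) = -27.5 m
9–11 s: ½(-11 + 6)(2) = -5 m
11–17 s: ½(6 + -9)(6) = -9 m
17–23 s: ½(-9 + -8)(6) = -51 m
Net displacement = -96.5 m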